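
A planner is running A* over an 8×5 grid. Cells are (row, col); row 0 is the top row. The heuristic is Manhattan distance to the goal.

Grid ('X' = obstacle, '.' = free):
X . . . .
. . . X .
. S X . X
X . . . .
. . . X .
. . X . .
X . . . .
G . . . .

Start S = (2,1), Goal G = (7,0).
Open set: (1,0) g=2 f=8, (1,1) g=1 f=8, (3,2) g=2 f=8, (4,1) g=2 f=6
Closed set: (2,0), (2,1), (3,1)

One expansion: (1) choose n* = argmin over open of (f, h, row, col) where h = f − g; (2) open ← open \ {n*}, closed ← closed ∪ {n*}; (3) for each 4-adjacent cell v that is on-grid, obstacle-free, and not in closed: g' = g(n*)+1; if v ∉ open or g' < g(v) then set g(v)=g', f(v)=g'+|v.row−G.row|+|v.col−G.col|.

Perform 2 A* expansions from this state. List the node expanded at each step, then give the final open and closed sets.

step 1: expand (4,1) (f=6, h=4) → closed; open now [(1,0) g=2 f=8, (1,1) g=1 f=8, (3,2) g=2 f=8, (4,0) g=3 f=6, (4,2) g=3 f=8, (5,1) g=3 f=6]
step 2: expand (4,0) (f=6, h=3) → closed; open now [(1,0) g=2 f=8, (1,1) g=1 f=8, (3,2) g=2 f=8, (4,2) g=3 f=8, (5,0) g=4 f=6, (5,1) g=3 f=6]

order=[(4,1) → (4,0)]; open=[(1,0) g=2 f=8, (1,1) g=1 f=8, (3,2) g=2 f=8, (4,2) g=3 f=8, (5,0) g=4 f=6, (5,1) g=3 f=6]; closed=[(2,0), (2,1), (3,1), (4,0), (4,1)]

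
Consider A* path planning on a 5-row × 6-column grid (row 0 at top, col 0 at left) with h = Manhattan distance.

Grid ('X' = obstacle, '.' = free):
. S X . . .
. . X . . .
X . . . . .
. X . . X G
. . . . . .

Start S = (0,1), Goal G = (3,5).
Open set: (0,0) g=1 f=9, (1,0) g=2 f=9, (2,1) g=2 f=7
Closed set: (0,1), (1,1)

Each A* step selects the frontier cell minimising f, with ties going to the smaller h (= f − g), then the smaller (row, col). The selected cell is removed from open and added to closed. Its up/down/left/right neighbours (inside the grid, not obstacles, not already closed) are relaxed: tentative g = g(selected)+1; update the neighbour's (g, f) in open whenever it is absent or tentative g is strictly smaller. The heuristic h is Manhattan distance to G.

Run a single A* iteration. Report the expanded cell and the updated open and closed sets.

step 1: expand (2,1) (f=7, h=5) → closed; open now [(0,0) g=1 f=9, (1,0) g=2 f=9, (2,2) g=3 f=7]

expanded=(2,1); open=[(0,0) g=1 f=9, (1,0) g=2 f=9, (2,2) g=3 f=7]; closed=[(0,1), (1,1), (2,1)]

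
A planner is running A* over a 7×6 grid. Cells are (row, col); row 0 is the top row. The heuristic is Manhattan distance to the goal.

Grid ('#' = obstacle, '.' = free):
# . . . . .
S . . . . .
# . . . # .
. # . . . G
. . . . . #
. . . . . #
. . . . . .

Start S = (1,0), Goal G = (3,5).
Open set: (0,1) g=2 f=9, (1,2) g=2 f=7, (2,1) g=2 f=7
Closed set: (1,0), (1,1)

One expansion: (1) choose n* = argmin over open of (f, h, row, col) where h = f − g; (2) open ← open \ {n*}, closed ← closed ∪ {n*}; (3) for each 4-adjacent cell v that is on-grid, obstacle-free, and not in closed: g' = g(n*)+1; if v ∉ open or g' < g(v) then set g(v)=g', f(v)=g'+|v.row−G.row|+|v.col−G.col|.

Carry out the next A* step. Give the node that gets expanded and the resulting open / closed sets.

expanded=(1,2); open=[(0,1) g=2 f=9, (0,2) g=3 f=9, (1,3) g=3 f=7, (2,1) g=2 f=7, (2,2) g=3 f=7]; closed=[(1,0), (1,1), (1,2)]

step 1: expand (1,2) (f=7, h=5) → closed; open now [(0,1) g=2 f=9, (0,2) g=3 f=9, (1,3) g=3 f=7, (2,1) g=2 f=7, (2,2) g=3 f=7]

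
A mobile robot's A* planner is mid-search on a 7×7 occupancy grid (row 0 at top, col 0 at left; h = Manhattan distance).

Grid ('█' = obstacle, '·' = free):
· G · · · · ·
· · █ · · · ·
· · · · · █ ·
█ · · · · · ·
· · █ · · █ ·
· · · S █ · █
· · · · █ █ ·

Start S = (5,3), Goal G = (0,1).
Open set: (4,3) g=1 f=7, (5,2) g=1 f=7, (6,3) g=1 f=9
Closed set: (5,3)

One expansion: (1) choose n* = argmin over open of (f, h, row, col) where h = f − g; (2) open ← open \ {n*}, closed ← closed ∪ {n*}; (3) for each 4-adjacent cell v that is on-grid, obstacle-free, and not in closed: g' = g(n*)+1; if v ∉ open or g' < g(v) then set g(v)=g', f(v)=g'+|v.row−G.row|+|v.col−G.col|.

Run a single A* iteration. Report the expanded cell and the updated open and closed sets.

step 1: expand (4,3) (f=7, h=6) → closed; open now [(3,3) g=2 f=7, (4,4) g=2 f=9, (5,2) g=1 f=7, (6,3) g=1 f=9]

expanded=(4,3); open=[(3,3) g=2 f=7, (4,4) g=2 f=9, (5,2) g=1 f=7, (6,3) g=1 f=9]; closed=[(4,3), (5,3)]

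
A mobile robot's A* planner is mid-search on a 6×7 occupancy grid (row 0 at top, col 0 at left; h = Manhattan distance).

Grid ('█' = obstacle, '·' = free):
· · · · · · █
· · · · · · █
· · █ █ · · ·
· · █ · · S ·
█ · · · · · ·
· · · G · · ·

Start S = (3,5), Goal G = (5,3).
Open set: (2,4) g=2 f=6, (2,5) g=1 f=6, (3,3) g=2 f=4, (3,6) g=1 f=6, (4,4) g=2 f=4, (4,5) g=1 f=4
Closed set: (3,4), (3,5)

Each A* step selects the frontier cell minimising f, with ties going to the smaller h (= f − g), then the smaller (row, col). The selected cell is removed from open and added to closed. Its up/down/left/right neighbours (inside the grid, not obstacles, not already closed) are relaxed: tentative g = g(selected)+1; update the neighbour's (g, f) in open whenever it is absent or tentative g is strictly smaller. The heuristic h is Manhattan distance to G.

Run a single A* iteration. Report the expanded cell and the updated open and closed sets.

step 1: expand (3,3) (f=4, h=2) → closed; open now [(2,4) g=2 f=6, (2,5) g=1 f=6, (3,6) g=1 f=6, (4,3) g=3 f=4, (4,4) g=2 f=4, (4,5) g=1 f=4]

expanded=(3,3); open=[(2,4) g=2 f=6, (2,5) g=1 f=6, (3,6) g=1 f=6, (4,3) g=3 f=4, (4,4) g=2 f=4, (4,5) g=1 f=4]; closed=[(3,3), (3,4), (3,5)]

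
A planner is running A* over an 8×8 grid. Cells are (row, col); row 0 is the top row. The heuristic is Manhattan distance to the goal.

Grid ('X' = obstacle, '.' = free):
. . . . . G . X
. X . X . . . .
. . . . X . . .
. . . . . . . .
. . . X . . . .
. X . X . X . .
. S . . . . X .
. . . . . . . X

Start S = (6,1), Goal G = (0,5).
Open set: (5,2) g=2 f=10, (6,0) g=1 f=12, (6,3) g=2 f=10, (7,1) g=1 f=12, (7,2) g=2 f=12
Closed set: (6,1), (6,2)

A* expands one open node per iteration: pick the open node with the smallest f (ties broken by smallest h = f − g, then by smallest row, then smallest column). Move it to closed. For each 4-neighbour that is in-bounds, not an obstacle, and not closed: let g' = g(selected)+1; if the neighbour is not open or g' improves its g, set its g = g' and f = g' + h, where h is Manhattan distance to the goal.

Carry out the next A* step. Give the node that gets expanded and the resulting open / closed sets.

step 1: expand (5,2) (f=10, h=8) → closed; open now [(4,2) g=3 f=10, (6,0) g=1 f=12, (6,3) g=2 f=10, (7,1) g=1 f=12, (7,2) g=2 f=12]

expanded=(5,2); open=[(4,2) g=3 f=10, (6,0) g=1 f=12, (6,3) g=2 f=10, (7,1) g=1 f=12, (7,2) g=2 f=12]; closed=[(5,2), (6,1), (6,2)]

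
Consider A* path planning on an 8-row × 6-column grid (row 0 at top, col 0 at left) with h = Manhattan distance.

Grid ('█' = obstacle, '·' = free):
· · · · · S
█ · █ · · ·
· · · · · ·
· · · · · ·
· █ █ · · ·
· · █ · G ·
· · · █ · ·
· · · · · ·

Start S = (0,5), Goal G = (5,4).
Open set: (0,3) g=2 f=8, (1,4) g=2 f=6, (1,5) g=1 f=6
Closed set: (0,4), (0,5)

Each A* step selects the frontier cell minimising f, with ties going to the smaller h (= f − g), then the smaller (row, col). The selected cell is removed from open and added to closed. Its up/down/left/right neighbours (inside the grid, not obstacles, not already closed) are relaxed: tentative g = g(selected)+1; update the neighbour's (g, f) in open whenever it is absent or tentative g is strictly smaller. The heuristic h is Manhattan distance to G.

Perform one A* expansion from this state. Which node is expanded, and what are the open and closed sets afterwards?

step 1: expand (1,4) (f=6, h=4) → closed; open now [(0,3) g=2 f=8, (1,3) g=3 f=8, (1,5) g=1 f=6, (2,4) g=3 f=6]

expanded=(1,4); open=[(0,3) g=2 f=8, (1,3) g=3 f=8, (1,5) g=1 f=6, (2,4) g=3 f=6]; closed=[(0,4), (0,5), (1,4)]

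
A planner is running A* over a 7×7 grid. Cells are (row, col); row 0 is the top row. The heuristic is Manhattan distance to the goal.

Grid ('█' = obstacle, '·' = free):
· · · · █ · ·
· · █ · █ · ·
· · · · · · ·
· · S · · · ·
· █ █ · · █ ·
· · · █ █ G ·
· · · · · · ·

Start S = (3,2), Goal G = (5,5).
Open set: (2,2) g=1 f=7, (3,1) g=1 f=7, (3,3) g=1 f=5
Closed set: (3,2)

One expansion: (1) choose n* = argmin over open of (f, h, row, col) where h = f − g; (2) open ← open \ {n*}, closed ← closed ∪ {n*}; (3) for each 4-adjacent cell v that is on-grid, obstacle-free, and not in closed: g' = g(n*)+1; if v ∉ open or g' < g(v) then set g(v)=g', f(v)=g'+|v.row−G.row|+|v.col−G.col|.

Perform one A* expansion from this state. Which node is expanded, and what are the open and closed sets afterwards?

expanded=(3,3); open=[(2,2) g=1 f=7, (2,3) g=2 f=7, (3,1) g=1 f=7, (3,4) g=2 f=5, (4,3) g=2 f=5]; closed=[(3,2), (3,3)]

step 1: expand (3,3) (f=5, h=4) → closed; open now [(2,2) g=1 f=7, (2,3) g=2 f=7, (3,1) g=1 f=7, (3,4) g=2 f=5, (4,3) g=2 f=5]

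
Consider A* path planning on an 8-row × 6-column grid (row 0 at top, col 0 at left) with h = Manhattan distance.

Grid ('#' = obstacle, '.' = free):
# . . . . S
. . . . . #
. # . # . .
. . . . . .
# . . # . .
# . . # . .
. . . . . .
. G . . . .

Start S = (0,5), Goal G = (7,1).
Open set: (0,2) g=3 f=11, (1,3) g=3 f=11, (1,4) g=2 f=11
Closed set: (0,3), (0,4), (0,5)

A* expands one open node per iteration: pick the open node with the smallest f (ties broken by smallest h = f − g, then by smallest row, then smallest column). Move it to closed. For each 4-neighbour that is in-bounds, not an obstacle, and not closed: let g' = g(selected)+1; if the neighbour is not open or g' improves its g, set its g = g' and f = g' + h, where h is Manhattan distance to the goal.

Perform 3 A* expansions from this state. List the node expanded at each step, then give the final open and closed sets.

step 1: expand (0,2) (f=11, h=8) → closed; open now [(0,1) g=4 f=11, (1,2) g=4 f=11, (1,3) g=3 f=11, (1,4) g=2 f=11]
step 2: expand (0,1) (f=11, h=7) → closed; open now [(1,1) g=5 f=11, (1,2) g=4 f=11, (1,3) g=3 f=11, (1,4) g=2 f=11]
step 3: expand (1,1) (f=11, h=6) → closed; open now [(1,0) g=6 f=13, (1,2) g=4 f=11, (1,3) g=3 f=11, (1,4) g=2 f=11]

order=[(0,2) → (0,1) → (1,1)]; open=[(1,0) g=6 f=13, (1,2) g=4 f=11, (1,3) g=3 f=11, (1,4) g=2 f=11]; closed=[(0,1), (0,2), (0,3), (0,4), (0,5), (1,1)]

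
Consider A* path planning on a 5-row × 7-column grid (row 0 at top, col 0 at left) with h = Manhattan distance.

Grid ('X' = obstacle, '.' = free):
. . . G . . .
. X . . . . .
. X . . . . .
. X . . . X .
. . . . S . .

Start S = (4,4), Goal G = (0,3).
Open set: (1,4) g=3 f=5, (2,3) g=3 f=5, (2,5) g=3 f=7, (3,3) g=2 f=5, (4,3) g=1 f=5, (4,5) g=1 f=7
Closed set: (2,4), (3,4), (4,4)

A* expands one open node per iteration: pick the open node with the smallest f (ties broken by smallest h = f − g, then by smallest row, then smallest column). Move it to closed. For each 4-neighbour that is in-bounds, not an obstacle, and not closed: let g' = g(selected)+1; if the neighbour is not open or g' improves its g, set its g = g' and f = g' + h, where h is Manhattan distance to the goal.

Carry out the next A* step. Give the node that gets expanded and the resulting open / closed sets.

expanded=(1,4); open=[(0,4) g=4 f=5, (1,3) g=4 f=5, (1,5) g=4 f=7, (2,3) g=3 f=5, (2,5) g=3 f=7, (3,3) g=2 f=5, (4,3) g=1 f=5, (4,5) g=1 f=7]; closed=[(1,4), (2,4), (3,4), (4,4)]

step 1: expand (1,4) (f=5, h=2) → closed; open now [(0,4) g=4 f=5, (1,3) g=4 f=5, (1,5) g=4 f=7, (2,3) g=3 f=5, (2,5) g=3 f=7, (3,3) g=2 f=5, (4,3) g=1 f=5, (4,5) g=1 f=7]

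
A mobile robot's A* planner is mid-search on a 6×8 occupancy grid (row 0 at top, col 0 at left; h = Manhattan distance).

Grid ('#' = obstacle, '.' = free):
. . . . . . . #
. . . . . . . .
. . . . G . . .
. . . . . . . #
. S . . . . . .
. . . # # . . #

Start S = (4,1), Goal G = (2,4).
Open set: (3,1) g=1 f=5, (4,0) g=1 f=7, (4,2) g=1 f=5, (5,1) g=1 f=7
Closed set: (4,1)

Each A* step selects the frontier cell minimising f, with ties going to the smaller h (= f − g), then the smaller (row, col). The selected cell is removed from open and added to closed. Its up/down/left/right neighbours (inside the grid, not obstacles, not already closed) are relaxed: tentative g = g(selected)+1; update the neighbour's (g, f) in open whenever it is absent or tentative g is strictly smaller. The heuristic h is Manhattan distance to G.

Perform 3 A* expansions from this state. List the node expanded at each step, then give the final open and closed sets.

order=[(3,1) → (2,1) → (2,2)]; open=[(1,1) g=3 f=7, (1,2) g=4 f=7, (2,0) g=3 f=7, (2,3) g=4 f=5, (3,0) g=2 f=7, (3,2) g=2 f=5, (4,0) g=1 f=7, (4,2) g=1 f=5, (5,1) g=1 f=7]; closed=[(2,1), (2,2), (3,1), (4,1)]

step 1: expand (3,1) (f=5, h=4) → closed; open now [(2,1) g=2 f=5, (3,0) g=2 f=7, (3,2) g=2 f=5, (4,0) g=1 f=7, (4,2) g=1 f=5, (5,1) g=1 f=7]
step 2: expand (2,1) (f=5, h=3) → closed; open now [(1,1) g=3 f=7, (2,0) g=3 f=7, (2,2) g=3 f=5, (3,0) g=2 f=7, (3,2) g=2 f=5, (4,0) g=1 f=7, (4,2) g=1 f=5, (5,1) g=1 f=7]
step 3: expand (2,2) (f=5, h=2) → closed; open now [(1,1) g=3 f=7, (1,2) g=4 f=7, (2,0) g=3 f=7, (2,3) g=4 f=5, (3,0) g=2 f=7, (3,2) g=2 f=5, (4,0) g=1 f=7, (4,2) g=1 f=5, (5,1) g=1 f=7]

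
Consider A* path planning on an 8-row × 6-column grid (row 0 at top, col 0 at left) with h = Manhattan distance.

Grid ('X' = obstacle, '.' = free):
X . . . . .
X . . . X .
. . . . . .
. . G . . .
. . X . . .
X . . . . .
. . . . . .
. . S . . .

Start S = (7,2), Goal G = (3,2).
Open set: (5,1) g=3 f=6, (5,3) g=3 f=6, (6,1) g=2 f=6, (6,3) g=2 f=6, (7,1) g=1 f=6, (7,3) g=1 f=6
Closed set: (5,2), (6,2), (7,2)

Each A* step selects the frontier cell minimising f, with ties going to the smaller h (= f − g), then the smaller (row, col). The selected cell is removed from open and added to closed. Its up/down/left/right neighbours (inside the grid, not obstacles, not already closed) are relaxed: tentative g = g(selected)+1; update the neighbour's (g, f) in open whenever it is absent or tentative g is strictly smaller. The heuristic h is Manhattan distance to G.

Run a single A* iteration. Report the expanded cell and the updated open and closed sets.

expanded=(5,1); open=[(4,1) g=4 f=6, (5,3) g=3 f=6, (6,1) g=2 f=6, (6,3) g=2 f=6, (7,1) g=1 f=6, (7,3) g=1 f=6]; closed=[(5,1), (5,2), (6,2), (7,2)]

step 1: expand (5,1) (f=6, h=3) → closed; open now [(4,1) g=4 f=6, (5,3) g=3 f=6, (6,1) g=2 f=6, (6,3) g=2 f=6, (7,1) g=1 f=6, (7,3) g=1 f=6]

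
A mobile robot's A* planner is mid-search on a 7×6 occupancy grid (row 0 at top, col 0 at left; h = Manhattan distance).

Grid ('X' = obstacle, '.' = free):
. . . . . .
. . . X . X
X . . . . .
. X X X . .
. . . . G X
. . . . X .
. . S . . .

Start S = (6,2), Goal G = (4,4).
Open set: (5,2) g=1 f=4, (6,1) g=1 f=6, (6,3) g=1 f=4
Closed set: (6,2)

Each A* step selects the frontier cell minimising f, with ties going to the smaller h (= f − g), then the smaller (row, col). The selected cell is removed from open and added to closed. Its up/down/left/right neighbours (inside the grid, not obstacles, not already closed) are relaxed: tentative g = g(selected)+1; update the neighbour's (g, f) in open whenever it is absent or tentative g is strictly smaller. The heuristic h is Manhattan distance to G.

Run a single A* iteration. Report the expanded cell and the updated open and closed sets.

expanded=(5,2); open=[(4,2) g=2 f=4, (5,1) g=2 f=6, (5,3) g=2 f=4, (6,1) g=1 f=6, (6,3) g=1 f=4]; closed=[(5,2), (6,2)]

step 1: expand (5,2) (f=4, h=3) → closed; open now [(4,2) g=2 f=4, (5,1) g=2 f=6, (5,3) g=2 f=4, (6,1) g=1 f=6, (6,3) g=1 f=4]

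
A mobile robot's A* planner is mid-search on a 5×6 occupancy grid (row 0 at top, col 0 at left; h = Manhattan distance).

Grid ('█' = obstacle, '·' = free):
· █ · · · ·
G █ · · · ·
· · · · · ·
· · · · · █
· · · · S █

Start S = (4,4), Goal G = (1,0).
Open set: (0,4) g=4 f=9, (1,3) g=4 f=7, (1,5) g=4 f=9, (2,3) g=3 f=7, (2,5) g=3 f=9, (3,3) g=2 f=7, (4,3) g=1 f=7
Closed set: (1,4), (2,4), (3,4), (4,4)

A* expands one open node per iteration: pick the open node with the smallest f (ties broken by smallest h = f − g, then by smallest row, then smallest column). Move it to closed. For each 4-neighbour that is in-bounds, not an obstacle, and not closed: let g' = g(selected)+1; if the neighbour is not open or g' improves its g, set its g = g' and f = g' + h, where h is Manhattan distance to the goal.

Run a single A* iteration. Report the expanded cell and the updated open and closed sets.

expanded=(1,3); open=[(0,3) g=5 f=9, (0,4) g=4 f=9, (1,2) g=5 f=7, (1,5) g=4 f=9, (2,3) g=3 f=7, (2,5) g=3 f=9, (3,3) g=2 f=7, (4,3) g=1 f=7]; closed=[(1,3), (1,4), (2,4), (3,4), (4,4)]

step 1: expand (1,3) (f=7, h=3) → closed; open now [(0,3) g=5 f=9, (0,4) g=4 f=9, (1,2) g=5 f=7, (1,5) g=4 f=9, (2,3) g=3 f=7, (2,5) g=3 f=9, (3,3) g=2 f=7, (4,3) g=1 f=7]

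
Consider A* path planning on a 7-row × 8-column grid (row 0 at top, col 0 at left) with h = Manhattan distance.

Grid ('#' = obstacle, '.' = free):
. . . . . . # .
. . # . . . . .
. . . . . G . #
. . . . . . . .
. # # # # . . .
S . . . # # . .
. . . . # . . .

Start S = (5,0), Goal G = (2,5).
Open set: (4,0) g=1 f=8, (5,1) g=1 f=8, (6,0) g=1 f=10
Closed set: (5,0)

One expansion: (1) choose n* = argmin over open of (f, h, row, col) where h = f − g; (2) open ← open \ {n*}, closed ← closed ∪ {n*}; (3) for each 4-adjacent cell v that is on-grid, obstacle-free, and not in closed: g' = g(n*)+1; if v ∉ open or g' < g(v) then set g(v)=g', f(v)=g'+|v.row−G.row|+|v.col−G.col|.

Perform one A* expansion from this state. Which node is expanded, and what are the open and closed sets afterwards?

step 1: expand (4,0) (f=8, h=7) → closed; open now [(3,0) g=2 f=8, (5,1) g=1 f=8, (6,0) g=1 f=10]

expanded=(4,0); open=[(3,0) g=2 f=8, (5,1) g=1 f=8, (6,0) g=1 f=10]; closed=[(4,0), (5,0)]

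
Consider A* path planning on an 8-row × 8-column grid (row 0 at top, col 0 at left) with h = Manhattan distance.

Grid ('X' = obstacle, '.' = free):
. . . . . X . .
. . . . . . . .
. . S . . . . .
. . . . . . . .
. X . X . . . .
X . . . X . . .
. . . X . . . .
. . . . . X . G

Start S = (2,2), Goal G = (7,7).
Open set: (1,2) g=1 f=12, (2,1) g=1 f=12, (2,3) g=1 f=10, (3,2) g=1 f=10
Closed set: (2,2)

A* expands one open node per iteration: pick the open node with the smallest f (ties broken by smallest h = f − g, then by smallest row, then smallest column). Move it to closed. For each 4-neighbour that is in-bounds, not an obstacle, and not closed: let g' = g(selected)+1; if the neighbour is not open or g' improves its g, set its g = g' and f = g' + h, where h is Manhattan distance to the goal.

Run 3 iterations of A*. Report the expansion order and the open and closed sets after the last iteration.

order=[(2,3) → (2,4) → (2,5)]; open=[(1,2) g=1 f=12, (1,3) g=2 f=12, (1,4) g=3 f=12, (1,5) g=4 f=12, (2,1) g=1 f=12, (2,6) g=4 f=10, (3,2) g=1 f=10, (3,3) g=2 f=10, (3,4) g=3 f=10, (3,5) g=4 f=10]; closed=[(2,2), (2,3), (2,4), (2,5)]

step 1: expand (2,3) (f=10, h=9) → closed; open now [(1,2) g=1 f=12, (1,3) g=2 f=12, (2,1) g=1 f=12, (2,4) g=2 f=10, (3,2) g=1 f=10, (3,3) g=2 f=10]
step 2: expand (2,4) (f=10, h=8) → closed; open now [(1,2) g=1 f=12, (1,3) g=2 f=12, (1,4) g=3 f=12, (2,1) g=1 f=12, (2,5) g=3 f=10, (3,2) g=1 f=10, (3,3) g=2 f=10, (3,4) g=3 f=10]
step 3: expand (2,5) (f=10, h=7) → closed; open now [(1,2) g=1 f=12, (1,3) g=2 f=12, (1,4) g=3 f=12, (1,5) g=4 f=12, (2,1) g=1 f=12, (2,6) g=4 f=10, (3,2) g=1 f=10, (3,3) g=2 f=10, (3,4) g=3 f=10, (3,5) g=4 f=10]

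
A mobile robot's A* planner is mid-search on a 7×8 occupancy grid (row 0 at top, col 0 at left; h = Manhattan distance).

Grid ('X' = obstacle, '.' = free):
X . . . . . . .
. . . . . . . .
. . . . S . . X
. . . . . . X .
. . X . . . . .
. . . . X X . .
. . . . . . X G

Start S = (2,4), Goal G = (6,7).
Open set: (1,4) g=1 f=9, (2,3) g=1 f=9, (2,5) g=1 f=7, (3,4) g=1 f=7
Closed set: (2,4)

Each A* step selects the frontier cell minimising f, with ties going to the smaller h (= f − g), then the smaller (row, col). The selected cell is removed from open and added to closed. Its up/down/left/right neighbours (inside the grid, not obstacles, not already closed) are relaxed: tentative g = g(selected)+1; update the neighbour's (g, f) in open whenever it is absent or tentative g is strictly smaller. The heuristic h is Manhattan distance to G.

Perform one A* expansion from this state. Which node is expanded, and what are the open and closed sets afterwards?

expanded=(2,5); open=[(1,4) g=1 f=9, (1,5) g=2 f=9, (2,3) g=1 f=9, (2,6) g=2 f=7, (3,4) g=1 f=7, (3,5) g=2 f=7]; closed=[(2,4), (2,5)]

step 1: expand (2,5) (f=7, h=6) → closed; open now [(1,4) g=1 f=9, (1,5) g=2 f=9, (2,3) g=1 f=9, (2,6) g=2 f=7, (3,4) g=1 f=7, (3,5) g=2 f=7]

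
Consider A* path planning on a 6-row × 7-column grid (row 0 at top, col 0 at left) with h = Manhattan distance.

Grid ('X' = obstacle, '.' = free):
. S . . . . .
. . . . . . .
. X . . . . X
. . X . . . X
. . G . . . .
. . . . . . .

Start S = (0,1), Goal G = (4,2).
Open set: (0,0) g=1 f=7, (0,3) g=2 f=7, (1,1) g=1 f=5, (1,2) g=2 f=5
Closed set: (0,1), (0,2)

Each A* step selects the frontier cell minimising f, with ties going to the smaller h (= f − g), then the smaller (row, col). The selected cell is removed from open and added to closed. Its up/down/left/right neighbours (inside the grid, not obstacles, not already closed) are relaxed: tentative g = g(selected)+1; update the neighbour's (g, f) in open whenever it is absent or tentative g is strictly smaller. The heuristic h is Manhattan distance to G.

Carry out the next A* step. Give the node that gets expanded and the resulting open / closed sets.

step 1: expand (1,2) (f=5, h=3) → closed; open now [(0,0) g=1 f=7, (0,3) g=2 f=7, (1,1) g=1 f=5, (1,3) g=3 f=7, (2,2) g=3 f=5]

expanded=(1,2); open=[(0,0) g=1 f=7, (0,3) g=2 f=7, (1,1) g=1 f=5, (1,3) g=3 f=7, (2,2) g=3 f=5]; closed=[(0,1), (0,2), (1,2)]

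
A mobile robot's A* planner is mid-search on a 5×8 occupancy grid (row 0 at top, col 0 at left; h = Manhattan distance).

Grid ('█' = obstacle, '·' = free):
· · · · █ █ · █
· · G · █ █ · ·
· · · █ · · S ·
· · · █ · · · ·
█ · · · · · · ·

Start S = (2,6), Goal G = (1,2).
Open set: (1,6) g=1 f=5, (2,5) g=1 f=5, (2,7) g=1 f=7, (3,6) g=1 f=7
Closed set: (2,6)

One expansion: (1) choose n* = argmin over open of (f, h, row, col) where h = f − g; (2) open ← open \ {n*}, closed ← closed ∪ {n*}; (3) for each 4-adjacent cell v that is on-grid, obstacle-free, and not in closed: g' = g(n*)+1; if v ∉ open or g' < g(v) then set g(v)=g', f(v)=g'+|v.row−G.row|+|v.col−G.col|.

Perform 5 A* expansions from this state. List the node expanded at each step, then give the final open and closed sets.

step 1: expand (1,6) (f=5, h=4) → closed; open now [(0,6) g=2 f=7, (1,7) g=2 f=7, (2,5) g=1 f=5, (2,7) g=1 f=7, (3,6) g=1 f=7]
step 2: expand (2,5) (f=5, h=4) → closed; open now [(0,6) g=2 f=7, (1,7) g=2 f=7, (2,4) g=2 f=5, (2,7) g=1 f=7, (3,5) g=2 f=7, (3,6) g=1 f=7]
step 3: expand (2,4) (f=5, h=3) → closed; open now [(0,6) g=2 f=7, (1,7) g=2 f=7, (2,7) g=1 f=7, (3,4) g=3 f=7, (3,5) g=2 f=7, (3,6) g=1 f=7]
step 4: expand (3,4) (f=7, h=4) → closed; open now [(0,6) g=2 f=7, (1,7) g=2 f=7, (2,7) g=1 f=7, (3,5) g=2 f=7, (3,6) g=1 f=7, (4,4) g=4 f=9]
step 5: expand (0,6) (f=7, h=5) → closed; open now [(1,7) g=2 f=7, (2,7) g=1 f=7, (3,5) g=2 f=7, (3,6) g=1 f=7, (4,4) g=4 f=9]

order=[(1,6) → (2,5) → (2,4) → (3,4) → (0,6)]; open=[(1,7) g=2 f=7, (2,7) g=1 f=7, (3,5) g=2 f=7, (3,6) g=1 f=7, (4,4) g=4 f=9]; closed=[(0,6), (1,6), (2,4), (2,5), (2,6), (3,4)]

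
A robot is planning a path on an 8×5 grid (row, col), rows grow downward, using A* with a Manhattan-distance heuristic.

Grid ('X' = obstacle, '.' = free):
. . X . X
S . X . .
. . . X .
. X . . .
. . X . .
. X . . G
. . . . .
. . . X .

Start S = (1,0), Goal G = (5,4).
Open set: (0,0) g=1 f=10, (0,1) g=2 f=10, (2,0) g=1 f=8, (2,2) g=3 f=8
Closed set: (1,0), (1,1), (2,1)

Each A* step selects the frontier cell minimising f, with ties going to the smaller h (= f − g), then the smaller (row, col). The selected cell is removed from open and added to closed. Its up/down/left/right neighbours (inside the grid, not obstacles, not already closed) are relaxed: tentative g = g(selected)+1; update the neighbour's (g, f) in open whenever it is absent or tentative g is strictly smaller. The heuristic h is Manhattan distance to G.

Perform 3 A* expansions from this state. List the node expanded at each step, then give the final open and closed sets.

step 1: expand (2,2) (f=8, h=5) → closed; open now [(0,0) g=1 f=10, (0,1) g=2 f=10, (2,0) g=1 f=8, (3,2) g=4 f=8]
step 2: expand (3,2) (f=8, h=4) → closed; open now [(0,0) g=1 f=10, (0,1) g=2 f=10, (2,0) g=1 f=8, (3,3) g=5 f=8]
step 3: expand (3,3) (f=8, h=3) → closed; open now [(0,0) g=1 f=10, (0,1) g=2 f=10, (2,0) g=1 f=8, (3,4) g=6 f=8, (4,3) g=6 f=8]

order=[(2,2) → (3,2) → (3,3)]; open=[(0,0) g=1 f=10, (0,1) g=2 f=10, (2,0) g=1 f=8, (3,4) g=6 f=8, (4,3) g=6 f=8]; closed=[(1,0), (1,1), (2,1), (2,2), (3,2), (3,3)]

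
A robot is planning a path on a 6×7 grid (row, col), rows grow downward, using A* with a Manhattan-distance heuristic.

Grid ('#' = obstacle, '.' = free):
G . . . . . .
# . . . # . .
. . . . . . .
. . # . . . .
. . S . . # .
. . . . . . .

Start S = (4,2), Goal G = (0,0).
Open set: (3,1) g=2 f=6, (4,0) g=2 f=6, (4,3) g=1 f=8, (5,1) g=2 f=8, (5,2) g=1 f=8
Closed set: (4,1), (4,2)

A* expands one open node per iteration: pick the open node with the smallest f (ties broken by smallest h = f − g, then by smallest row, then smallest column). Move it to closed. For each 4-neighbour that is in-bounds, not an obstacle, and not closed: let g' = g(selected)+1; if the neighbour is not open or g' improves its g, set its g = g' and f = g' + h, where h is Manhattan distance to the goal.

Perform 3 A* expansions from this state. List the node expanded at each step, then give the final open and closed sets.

order=[(3,1) → (2,1) → (1,1)]; open=[(0,1) g=5 f=6, (1,2) g=5 f=8, (2,0) g=4 f=6, (2,2) g=4 f=8, (3,0) g=3 f=6, (4,0) g=2 f=6, (4,3) g=1 f=8, (5,1) g=2 f=8, (5,2) g=1 f=8]; closed=[(1,1), (2,1), (3,1), (4,1), (4,2)]

step 1: expand (3,1) (f=6, h=4) → closed; open now [(2,1) g=3 f=6, (3,0) g=3 f=6, (4,0) g=2 f=6, (4,3) g=1 f=8, (5,1) g=2 f=8, (5,2) g=1 f=8]
step 2: expand (2,1) (f=6, h=3) → closed; open now [(1,1) g=4 f=6, (2,0) g=4 f=6, (2,2) g=4 f=8, (3,0) g=3 f=6, (4,0) g=2 f=6, (4,3) g=1 f=8, (5,1) g=2 f=8, (5,2) g=1 f=8]
step 3: expand (1,1) (f=6, h=2) → closed; open now [(0,1) g=5 f=6, (1,2) g=5 f=8, (2,0) g=4 f=6, (2,2) g=4 f=8, (3,0) g=3 f=6, (4,0) g=2 f=6, (4,3) g=1 f=8, (5,1) g=2 f=8, (5,2) g=1 f=8]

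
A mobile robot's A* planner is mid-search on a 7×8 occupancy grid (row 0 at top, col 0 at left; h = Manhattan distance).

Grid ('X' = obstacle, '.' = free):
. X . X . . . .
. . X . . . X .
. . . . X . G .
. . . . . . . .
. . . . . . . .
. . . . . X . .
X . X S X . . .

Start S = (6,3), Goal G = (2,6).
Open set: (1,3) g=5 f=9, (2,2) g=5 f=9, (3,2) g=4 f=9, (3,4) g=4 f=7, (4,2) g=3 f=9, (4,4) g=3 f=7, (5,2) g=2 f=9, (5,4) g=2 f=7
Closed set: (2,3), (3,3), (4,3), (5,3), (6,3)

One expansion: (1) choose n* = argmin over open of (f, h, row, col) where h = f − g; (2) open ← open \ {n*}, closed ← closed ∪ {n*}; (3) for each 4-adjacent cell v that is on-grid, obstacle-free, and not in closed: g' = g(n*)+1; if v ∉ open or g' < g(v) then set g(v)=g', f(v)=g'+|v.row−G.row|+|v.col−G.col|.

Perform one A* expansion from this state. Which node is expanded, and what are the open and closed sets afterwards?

expanded=(3,4); open=[(1,3) g=5 f=9, (2,2) g=5 f=9, (3,2) g=4 f=9, (3,5) g=5 f=7, (4,2) g=3 f=9, (4,4) g=3 f=7, (5,2) g=2 f=9, (5,4) g=2 f=7]; closed=[(2,3), (3,3), (3,4), (4,3), (5,3), (6,3)]

step 1: expand (3,4) (f=7, h=3) → closed; open now [(1,3) g=5 f=9, (2,2) g=5 f=9, (3,2) g=4 f=9, (3,5) g=5 f=7, (4,2) g=3 f=9, (4,4) g=3 f=7, (5,2) g=2 f=9, (5,4) g=2 f=7]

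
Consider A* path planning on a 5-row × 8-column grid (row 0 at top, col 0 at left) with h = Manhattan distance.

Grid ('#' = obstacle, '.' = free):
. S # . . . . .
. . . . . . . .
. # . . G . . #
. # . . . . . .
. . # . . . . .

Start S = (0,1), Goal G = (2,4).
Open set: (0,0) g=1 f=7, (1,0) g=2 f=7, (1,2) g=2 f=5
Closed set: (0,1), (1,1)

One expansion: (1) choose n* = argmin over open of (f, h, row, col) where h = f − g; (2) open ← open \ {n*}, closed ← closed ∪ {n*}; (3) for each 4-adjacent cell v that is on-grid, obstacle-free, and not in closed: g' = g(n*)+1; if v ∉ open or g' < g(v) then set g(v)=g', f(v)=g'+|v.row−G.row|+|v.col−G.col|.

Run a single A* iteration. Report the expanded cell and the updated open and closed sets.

expanded=(1,2); open=[(0,0) g=1 f=7, (1,0) g=2 f=7, (1,3) g=3 f=5, (2,2) g=3 f=5]; closed=[(0,1), (1,1), (1,2)]

step 1: expand (1,2) (f=5, h=3) → closed; open now [(0,0) g=1 f=7, (1,0) g=2 f=7, (1,3) g=3 f=5, (2,2) g=3 f=5]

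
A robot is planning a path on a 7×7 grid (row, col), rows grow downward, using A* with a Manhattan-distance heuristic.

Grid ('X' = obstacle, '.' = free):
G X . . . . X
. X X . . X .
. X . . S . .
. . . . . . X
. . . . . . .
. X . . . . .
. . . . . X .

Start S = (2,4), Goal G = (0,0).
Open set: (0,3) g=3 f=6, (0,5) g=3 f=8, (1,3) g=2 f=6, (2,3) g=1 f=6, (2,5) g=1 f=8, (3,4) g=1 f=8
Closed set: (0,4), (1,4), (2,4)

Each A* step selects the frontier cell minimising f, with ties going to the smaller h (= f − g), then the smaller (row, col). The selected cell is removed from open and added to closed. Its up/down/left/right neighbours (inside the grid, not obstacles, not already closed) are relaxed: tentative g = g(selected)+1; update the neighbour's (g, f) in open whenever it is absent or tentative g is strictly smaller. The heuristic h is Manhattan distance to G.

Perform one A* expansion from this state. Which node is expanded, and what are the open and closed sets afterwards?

expanded=(0,3); open=[(0,2) g=4 f=6, (0,5) g=3 f=8, (1,3) g=2 f=6, (2,3) g=1 f=6, (2,5) g=1 f=8, (3,4) g=1 f=8]; closed=[(0,3), (0,4), (1,4), (2,4)]

step 1: expand (0,3) (f=6, h=3) → closed; open now [(0,2) g=4 f=6, (0,5) g=3 f=8, (1,3) g=2 f=6, (2,3) g=1 f=6, (2,5) g=1 f=8, (3,4) g=1 f=8]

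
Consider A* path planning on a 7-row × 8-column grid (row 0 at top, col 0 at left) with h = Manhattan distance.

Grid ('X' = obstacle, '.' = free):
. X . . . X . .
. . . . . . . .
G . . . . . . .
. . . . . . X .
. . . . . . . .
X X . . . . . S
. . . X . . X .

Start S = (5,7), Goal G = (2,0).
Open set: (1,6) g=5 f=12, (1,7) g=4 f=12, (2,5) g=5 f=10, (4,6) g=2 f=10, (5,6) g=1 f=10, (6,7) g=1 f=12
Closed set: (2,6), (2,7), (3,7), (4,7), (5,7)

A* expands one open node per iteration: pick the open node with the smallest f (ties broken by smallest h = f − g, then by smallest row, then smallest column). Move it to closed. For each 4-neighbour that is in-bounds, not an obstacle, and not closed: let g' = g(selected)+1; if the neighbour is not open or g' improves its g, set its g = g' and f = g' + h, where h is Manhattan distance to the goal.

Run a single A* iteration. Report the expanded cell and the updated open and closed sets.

expanded=(2,5); open=[(1,5) g=6 f=12, (1,6) g=5 f=12, (1,7) g=4 f=12, (2,4) g=6 f=10, (3,5) g=6 f=12, (4,6) g=2 f=10, (5,6) g=1 f=10, (6,7) g=1 f=12]; closed=[(2,5), (2,6), (2,7), (3,7), (4,7), (5,7)]

step 1: expand (2,5) (f=10, h=5) → closed; open now [(1,5) g=6 f=12, (1,6) g=5 f=12, (1,7) g=4 f=12, (2,4) g=6 f=10, (3,5) g=6 f=12, (4,6) g=2 f=10, (5,6) g=1 f=10, (6,7) g=1 f=12]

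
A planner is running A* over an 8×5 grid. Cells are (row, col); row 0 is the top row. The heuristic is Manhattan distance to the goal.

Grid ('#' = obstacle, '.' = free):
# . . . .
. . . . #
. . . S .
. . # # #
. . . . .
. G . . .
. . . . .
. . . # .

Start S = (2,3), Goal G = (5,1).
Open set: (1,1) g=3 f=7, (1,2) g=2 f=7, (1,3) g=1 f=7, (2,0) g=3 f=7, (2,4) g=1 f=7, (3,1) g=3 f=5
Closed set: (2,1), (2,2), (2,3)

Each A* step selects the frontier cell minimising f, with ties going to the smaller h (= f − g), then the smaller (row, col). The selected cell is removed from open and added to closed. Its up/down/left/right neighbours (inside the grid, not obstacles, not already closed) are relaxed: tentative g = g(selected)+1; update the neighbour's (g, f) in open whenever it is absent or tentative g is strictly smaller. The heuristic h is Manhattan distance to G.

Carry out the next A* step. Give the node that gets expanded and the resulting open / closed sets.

step 1: expand (3,1) (f=5, h=2) → closed; open now [(1,1) g=3 f=7, (1,2) g=2 f=7, (1,3) g=1 f=7, (2,0) g=3 f=7, (2,4) g=1 f=7, (3,0) g=4 f=7, (4,1) g=4 f=5]

expanded=(3,1); open=[(1,1) g=3 f=7, (1,2) g=2 f=7, (1,3) g=1 f=7, (2,0) g=3 f=7, (2,4) g=1 f=7, (3,0) g=4 f=7, (4,1) g=4 f=5]; closed=[(2,1), (2,2), (2,3), (3,1)]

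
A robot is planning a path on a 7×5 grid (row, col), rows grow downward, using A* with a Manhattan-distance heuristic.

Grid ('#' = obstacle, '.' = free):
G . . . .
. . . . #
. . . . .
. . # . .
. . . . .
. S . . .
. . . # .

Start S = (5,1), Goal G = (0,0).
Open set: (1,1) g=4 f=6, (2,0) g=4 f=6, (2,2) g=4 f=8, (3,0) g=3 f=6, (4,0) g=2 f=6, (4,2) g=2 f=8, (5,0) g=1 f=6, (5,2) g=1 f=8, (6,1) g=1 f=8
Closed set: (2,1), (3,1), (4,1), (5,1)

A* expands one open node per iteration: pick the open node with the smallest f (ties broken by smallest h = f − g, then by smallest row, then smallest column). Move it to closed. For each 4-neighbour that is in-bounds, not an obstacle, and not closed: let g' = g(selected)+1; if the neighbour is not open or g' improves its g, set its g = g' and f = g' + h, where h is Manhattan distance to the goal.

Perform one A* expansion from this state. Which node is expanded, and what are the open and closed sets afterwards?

expanded=(1,1); open=[(0,1) g=5 f=6, (1,0) g=5 f=6, (1,2) g=5 f=8, (2,0) g=4 f=6, (2,2) g=4 f=8, (3,0) g=3 f=6, (4,0) g=2 f=6, (4,2) g=2 f=8, (5,0) g=1 f=6, (5,2) g=1 f=8, (6,1) g=1 f=8]; closed=[(1,1), (2,1), (3,1), (4,1), (5,1)]

step 1: expand (1,1) (f=6, h=2) → closed; open now [(0,1) g=5 f=6, (1,0) g=5 f=6, (1,2) g=5 f=8, (2,0) g=4 f=6, (2,2) g=4 f=8, (3,0) g=3 f=6, (4,0) g=2 f=6, (4,2) g=2 f=8, (5,0) g=1 f=6, (5,2) g=1 f=8, (6,1) g=1 f=8]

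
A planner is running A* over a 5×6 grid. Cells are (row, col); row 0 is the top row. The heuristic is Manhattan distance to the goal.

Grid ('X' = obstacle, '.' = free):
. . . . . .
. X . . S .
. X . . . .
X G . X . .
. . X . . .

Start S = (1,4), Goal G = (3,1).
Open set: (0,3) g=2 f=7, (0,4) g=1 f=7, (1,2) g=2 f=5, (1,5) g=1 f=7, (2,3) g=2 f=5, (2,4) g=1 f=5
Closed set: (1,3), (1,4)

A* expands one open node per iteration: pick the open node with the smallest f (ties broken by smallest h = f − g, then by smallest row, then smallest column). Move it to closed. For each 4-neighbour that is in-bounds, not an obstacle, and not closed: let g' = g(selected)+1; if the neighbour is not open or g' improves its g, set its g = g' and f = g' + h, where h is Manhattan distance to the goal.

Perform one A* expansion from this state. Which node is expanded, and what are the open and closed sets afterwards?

step 1: expand (1,2) (f=5, h=3) → closed; open now [(0,2) g=3 f=7, (0,3) g=2 f=7, (0,4) g=1 f=7, (1,5) g=1 f=7, (2,2) g=3 f=5, (2,3) g=2 f=5, (2,4) g=1 f=5]

expanded=(1,2); open=[(0,2) g=3 f=7, (0,3) g=2 f=7, (0,4) g=1 f=7, (1,5) g=1 f=7, (2,2) g=3 f=5, (2,3) g=2 f=5, (2,4) g=1 f=5]; closed=[(1,2), (1,3), (1,4)]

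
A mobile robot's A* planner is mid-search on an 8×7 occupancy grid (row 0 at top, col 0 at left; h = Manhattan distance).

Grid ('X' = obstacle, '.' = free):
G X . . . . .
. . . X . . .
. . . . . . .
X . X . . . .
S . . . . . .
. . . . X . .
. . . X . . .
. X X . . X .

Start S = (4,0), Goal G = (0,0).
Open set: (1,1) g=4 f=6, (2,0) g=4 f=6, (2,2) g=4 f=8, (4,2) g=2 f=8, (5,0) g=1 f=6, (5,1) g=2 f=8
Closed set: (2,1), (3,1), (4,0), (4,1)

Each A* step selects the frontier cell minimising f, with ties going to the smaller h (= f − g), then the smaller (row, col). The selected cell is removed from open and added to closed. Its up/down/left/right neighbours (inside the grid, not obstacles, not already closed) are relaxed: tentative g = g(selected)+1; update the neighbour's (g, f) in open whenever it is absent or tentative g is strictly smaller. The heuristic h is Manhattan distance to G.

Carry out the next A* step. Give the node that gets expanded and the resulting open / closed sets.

expanded=(1,1); open=[(1,0) g=5 f=6, (1,2) g=5 f=8, (2,0) g=4 f=6, (2,2) g=4 f=8, (4,2) g=2 f=8, (5,0) g=1 f=6, (5,1) g=2 f=8]; closed=[(1,1), (2,1), (3,1), (4,0), (4,1)]

step 1: expand (1,1) (f=6, h=2) → closed; open now [(1,0) g=5 f=6, (1,2) g=5 f=8, (2,0) g=4 f=6, (2,2) g=4 f=8, (4,2) g=2 f=8, (5,0) g=1 f=6, (5,1) g=2 f=8]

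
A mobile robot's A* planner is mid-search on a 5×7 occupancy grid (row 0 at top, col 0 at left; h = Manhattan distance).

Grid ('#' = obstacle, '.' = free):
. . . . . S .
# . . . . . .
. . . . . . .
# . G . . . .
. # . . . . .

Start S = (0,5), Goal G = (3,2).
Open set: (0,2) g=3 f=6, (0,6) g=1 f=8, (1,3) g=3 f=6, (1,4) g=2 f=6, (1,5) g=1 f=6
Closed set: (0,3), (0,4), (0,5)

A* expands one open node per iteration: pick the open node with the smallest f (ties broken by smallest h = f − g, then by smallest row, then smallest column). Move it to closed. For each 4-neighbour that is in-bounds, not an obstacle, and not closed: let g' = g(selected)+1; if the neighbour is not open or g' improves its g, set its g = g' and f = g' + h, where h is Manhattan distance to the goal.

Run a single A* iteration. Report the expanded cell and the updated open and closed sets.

expanded=(0,2); open=[(0,1) g=4 f=8, (0,6) g=1 f=8, (1,2) g=4 f=6, (1,3) g=3 f=6, (1,4) g=2 f=6, (1,5) g=1 f=6]; closed=[(0,2), (0,3), (0,4), (0,5)]

step 1: expand (0,2) (f=6, h=3) → closed; open now [(0,1) g=4 f=8, (0,6) g=1 f=8, (1,2) g=4 f=6, (1,3) g=3 f=6, (1,4) g=2 f=6, (1,5) g=1 f=6]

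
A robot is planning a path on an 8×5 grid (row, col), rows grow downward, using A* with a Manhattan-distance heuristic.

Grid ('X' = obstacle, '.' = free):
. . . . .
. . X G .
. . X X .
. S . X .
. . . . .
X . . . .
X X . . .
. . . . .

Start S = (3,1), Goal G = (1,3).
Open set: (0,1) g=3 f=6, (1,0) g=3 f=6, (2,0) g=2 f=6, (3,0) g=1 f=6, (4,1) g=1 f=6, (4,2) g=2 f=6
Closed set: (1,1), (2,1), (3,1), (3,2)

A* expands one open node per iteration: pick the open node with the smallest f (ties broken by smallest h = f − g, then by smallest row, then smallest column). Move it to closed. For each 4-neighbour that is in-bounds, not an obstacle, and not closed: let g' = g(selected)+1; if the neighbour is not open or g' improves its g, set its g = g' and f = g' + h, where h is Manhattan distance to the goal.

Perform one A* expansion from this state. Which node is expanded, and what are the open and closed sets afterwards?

expanded=(0,1); open=[(0,0) g=4 f=8, (0,2) g=4 f=6, (1,0) g=3 f=6, (2,0) g=2 f=6, (3,0) g=1 f=6, (4,1) g=1 f=6, (4,2) g=2 f=6]; closed=[(0,1), (1,1), (2,1), (3,1), (3,2)]

step 1: expand (0,1) (f=6, h=3) → closed; open now [(0,0) g=4 f=8, (0,2) g=4 f=6, (1,0) g=3 f=6, (2,0) g=2 f=6, (3,0) g=1 f=6, (4,1) g=1 f=6, (4,2) g=2 f=6]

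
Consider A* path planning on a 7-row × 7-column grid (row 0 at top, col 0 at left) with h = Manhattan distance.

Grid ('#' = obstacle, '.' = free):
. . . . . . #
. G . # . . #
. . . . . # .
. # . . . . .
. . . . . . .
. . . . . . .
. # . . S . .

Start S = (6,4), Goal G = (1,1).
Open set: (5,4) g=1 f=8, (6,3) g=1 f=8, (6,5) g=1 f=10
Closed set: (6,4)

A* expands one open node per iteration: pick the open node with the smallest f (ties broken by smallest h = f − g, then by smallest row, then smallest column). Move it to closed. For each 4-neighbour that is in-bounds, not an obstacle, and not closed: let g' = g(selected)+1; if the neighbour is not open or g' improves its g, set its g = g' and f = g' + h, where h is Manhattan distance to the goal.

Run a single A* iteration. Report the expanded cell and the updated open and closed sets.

expanded=(5,4); open=[(4,4) g=2 f=8, (5,3) g=2 f=8, (5,5) g=2 f=10, (6,3) g=1 f=8, (6,5) g=1 f=10]; closed=[(5,4), (6,4)]

step 1: expand (5,4) (f=8, h=7) → closed; open now [(4,4) g=2 f=8, (5,3) g=2 f=8, (5,5) g=2 f=10, (6,3) g=1 f=8, (6,5) g=1 f=10]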